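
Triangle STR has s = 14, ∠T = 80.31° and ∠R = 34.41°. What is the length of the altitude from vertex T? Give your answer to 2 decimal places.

The third angle is ∠S = 180° − ∠T − ∠R = 65.28°.
Law of sines: t = s·sin T/sin S ≈ 15.192.
Law of sines: r = s·sin R/sin S ≈ 8.7097.
Area = ½·s·t·sin R ≈ 60.098.
The altitude from T has length 2·area/t ≈ 7.9116.

h_T ≈ 7.91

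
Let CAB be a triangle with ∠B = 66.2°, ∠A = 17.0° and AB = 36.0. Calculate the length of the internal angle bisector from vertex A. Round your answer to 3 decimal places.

The third angle is ∠C = 180° − ∠A − ∠B = 96.80°.
Law of sines: BC = AB·sin A/sin C ≈ 10.6.
Law of sines: CA = AB·sin B/sin C ≈ 33.172.
The bisector from A has length 2·CA·AB·cos(∠A/2)/(CA+AB) ≈ 34.149.

t_A ≈ 34.149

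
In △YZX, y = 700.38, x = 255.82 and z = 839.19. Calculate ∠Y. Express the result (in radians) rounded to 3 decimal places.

0.863

By the law of cosines, cos Y = (z² + x² − y²) / (2·z·x) ≈ 0.65015, so ∠Y ≈ 0.863 rad.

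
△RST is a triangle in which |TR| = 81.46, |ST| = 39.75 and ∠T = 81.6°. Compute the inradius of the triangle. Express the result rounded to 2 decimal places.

15.51

By the law of cosines, |RS|² = |ST|² + |TR|² − 2·|ST|·|TR|·cos T = 7269.8, so |RS| ≈ 85.263.
Area = ½·|ST|·|TR|·sin T ≈ 1601.6.
Semiperimeter s = (39.75+81.46+85.263)/2 = 103.24.
Inradius = area/s = 1601.6/103.24 ≈ 15.514.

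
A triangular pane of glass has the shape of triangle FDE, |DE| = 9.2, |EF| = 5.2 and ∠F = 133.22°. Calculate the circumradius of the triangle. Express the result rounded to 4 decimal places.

R ≈ 6.3124

Law of sines: sin D = |EF|·sin F/|DE| ≈ 0.41189.
Since |DE| ≥ |EF|, only the acute value applies: ∠D ≈ 24.32°.
Then ∠E = 180° − ∠F − ∠D ≈ 22.46°.
Law of sines gives |FD| = |DE|·sin E/sin F ≈ 4.8224.
Circumradius = |DE|/(2 sin F) ≈ 6.3124.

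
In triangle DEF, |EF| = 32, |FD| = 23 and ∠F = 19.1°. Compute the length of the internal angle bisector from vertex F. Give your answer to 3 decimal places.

26.393

By the law of cosines, |DE|² = |EF|² + |FD|² − 2·|EF|·|FD|·cos F = 162.04, so |DE| ≈ 12.729.
The bisector from F has length 2·|EF|·|FD|·cos(∠F/2)/(|EF|+|FD|) ≈ 26.393.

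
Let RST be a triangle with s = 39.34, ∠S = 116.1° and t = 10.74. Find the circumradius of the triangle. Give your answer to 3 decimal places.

21.904

Law of sines: sin T = t·sin S/s ≈ 0.24517.
Since s ≥ t, only the acute value applies: ∠T ≈ 14.19°.
Then ∠R = 180° − ∠S − ∠T ≈ 49.71°.
Law of sines gives r = s·sin R/sin S ≈ 33.414.
Circumradius = s/(2 sin S) ≈ 21.904.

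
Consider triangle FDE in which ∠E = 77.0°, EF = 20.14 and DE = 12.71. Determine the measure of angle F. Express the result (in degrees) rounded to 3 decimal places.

By the law of cosines, FD² = DE² + EF² − 2·DE·EF·cos E = 452, so FD ≈ 21.26.
Law of cosines again: cos F = (EF² + FD² − DE²)/(2·EF·FD) ≈ 0.81283, so ∠F ≈ 35.63°.

35.627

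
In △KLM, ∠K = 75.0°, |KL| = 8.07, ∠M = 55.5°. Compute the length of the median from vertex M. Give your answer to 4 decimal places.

7.4948

The third angle is ∠L = 180° − ∠M − ∠K = 49.50°.
Law of sines: |LM| = |KL|·sin K/sin M ≈ 9.4585.
Law of sines: |MK| = |KL|·sin L/sin M ≈ 7.446.
Median from M: ½√(2·|LM|² + 2·|MK|² − |KL|²) ≈ 7.4948.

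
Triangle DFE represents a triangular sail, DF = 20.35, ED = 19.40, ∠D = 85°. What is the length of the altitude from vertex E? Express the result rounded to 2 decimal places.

By the law of cosines, FE² = ED² + DF² − 2·ED·DF·cos D = 721.67, so FE ≈ 26.864.
Area = ½·ED·DF·sin D ≈ 196.64.
The altitude from E has length 2·area/DF ≈ 19.326.

h_E ≈ 19.33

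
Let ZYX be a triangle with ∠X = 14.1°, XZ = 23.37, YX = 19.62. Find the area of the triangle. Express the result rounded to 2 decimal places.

area ≈ 55.85

Area = ½·YX·XZ·sin X ≈ 55.851.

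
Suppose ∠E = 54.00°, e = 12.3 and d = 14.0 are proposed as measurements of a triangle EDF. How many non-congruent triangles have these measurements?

2

d·sin E = 14.0·sin(54.00°) ≈ 11.33.
Since d sin E < e < d (11.33 < 12.3 < 14.0), two triangles exist.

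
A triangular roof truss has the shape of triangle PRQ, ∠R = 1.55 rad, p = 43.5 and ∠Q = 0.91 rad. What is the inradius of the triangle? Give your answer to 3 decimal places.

The third angle is ∠P = π − ∠R − ∠Q = 0.682 rad.
Law of sines: r = p·sin R/sin P ≈ 69.029.
Law of sines: q = p·sin Q/sin P ≈ 54.511.
Area = ½·p·r·sin Q ≈ 1185.4.
Semiperimeter s = (43.5+69.029+54.511)/2 = 83.52.
Inradius = area/s = 1185.4/83.52 ≈ 14.192.

14.192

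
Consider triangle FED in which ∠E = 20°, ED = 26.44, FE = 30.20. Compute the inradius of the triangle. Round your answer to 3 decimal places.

r ≈ 4.067

By the law of cosines, DF² = FE² + ED² − 2·FE·ED·cos E = 110.45, so DF ≈ 10.509.
Area = ½·FE·ED·sin E ≈ 136.55.
Semiperimeter s = (26.44+10.509+30.2)/2 = 33.575.
Inradius = area/s = 136.55/33.575 ≈ 4.067.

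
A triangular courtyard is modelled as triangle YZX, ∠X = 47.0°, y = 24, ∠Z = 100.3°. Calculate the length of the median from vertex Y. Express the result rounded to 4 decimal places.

m_Y ≈ 36.5928

The third angle is ∠Y = 180° − ∠Z − ∠X = 32.70°.
Law of sines: z = y·sin Z/sin Y ≈ 43.709.
Law of sines: x = y·sin X/sin Y ≈ 32.49.
Median from Y: ½√(2·z² + 2·x² − y²) ≈ 36.593.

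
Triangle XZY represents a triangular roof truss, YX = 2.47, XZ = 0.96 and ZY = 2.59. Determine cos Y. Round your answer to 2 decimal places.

cos Y ≈ 0.93

By the law of cosines, cos Y = (ZY² + YX² − XZ²) / (2·ZY·YX) ≈ 0.92910, so ∠Y ≈ 21.71°.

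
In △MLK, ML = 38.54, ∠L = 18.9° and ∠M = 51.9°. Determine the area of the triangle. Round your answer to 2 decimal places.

The third angle is ∠K = 180° − ∠M − ∠L = 109.20°.
Law of sines: LK = ML·sin M/sin K ≈ 32.115.
Law of sines: KM = ML·sin L/sin K ≈ 13.219.
Area = ½·ML·LK·sin L ≈ 200.46.

area ≈ 200.46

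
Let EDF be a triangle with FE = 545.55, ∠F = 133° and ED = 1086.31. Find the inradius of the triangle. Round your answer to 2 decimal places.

Law of sines: sin D = FE·sin F/ED ≈ 0.36729.
Since ED ≥ FE, only the acute value applies: ∠D ≈ 21.55°.
Then ∠E = 180° − ∠F − ∠D ≈ 25.45°.
Law of sines gives DF = ED·sin E/sin F ≈ 638.32.
Area = ½·ED·FE·sin E ≈ 1.2734e+05.
Semiperimeter s = (638.32+545.55+1086.3)/2 = 1135.1.
Inradius = area/s = 1.2734e+05/1135.1 ≈ 112.19.

112.19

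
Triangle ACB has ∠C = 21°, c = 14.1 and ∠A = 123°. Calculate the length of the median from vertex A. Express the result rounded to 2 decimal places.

The third angle is ∠B = 180° − ∠A − ∠C = 36.00°.
Law of sines: a = c·sin A/sin C ≈ 32.998.
Law of sines: b = c·sin B/sin C ≈ 23.126.
Median from A: ½√(2·c² + 2·b² − a²) ≈ 9.7269.

9.73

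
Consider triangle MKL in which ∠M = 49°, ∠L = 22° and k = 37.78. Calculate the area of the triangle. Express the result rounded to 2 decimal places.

213.39

The third angle is ∠K = 180° − ∠L − ∠M = 109.00°.
Law of sines: m = k·sin M/sin K ≈ 30.156.
Law of sines: l = k·sin L/sin K ≈ 14.968.
Area = ½·k·m·sin L ≈ 213.39.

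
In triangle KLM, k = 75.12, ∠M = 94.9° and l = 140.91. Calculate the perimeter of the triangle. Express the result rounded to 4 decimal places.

perimeter ≈ 381.2781

By the law of cosines, m² = k² + l² − 2·k·l·cos M = 27307, so m ≈ 165.25.
Semiperimeter s = (75.12+140.91+165.25)/2 = 190.64.
Perimeter = 75.12 + 140.91 + 165.25 = 381.28.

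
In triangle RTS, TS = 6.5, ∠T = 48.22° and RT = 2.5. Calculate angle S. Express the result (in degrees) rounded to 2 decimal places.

By the law of cosines, SR² = RT² + TS² − 2·RT·TS·cos T = 26.846, so SR ≈ 5.1813.
Law of cosines again: cos S = (TS² + SR² − RT²)/(2·TS·SR) ≈ 0.93303, so ∠S ≈ 21.09°.

∠S ≈ 21.09°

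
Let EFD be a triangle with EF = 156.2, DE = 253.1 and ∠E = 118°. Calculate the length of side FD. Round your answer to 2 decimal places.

354.37

By the law of cosines, FD² = DE² + EF² − 2·DE·EF·cos E = 1.2558e+05, so FD ≈ 354.37.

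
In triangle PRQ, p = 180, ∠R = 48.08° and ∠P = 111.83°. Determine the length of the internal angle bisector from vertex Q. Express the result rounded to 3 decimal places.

157.718

The third angle is ∠Q = 180° − ∠P − ∠R = 20.09°.
Law of sines: r = p·sin R/sin P ≈ 144.28.
Law of sines: q = p·sin Q/sin P ≈ 66.605.
The bisector from Q has length 2·p·r·cos(∠Q/2)/(p+r) ≈ 157.72.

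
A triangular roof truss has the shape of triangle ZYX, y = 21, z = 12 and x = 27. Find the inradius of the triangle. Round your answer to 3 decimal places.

Semiperimeter s = (12 + 21 + 27)/2 = 30.
Heron's formula: area = √(30·18·9·3) ≈ 120.75.
Inradius = area/s = 120.75/30 ≈ 4.0249.

r ≈ 4.025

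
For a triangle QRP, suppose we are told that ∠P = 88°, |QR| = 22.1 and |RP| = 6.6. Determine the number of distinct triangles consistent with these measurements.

|RP|·sin P = 6.6·sin(88°) ≈ 6.596.
Since |QR| ≥ |RP|, exactly one triangle exists.

1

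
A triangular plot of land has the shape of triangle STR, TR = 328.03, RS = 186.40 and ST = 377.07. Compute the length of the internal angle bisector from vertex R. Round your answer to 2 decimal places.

t_R ≈ 168.21

By the law of cosines, cos R = (TR² + RS² − ST²) / (2·TR·RS) ≈ 0.00136, so ∠R ≈ 1.569 rad.
The bisector from R has length 2·TR·RS·cos(∠R/2)/(TR+RS) ≈ 168.21.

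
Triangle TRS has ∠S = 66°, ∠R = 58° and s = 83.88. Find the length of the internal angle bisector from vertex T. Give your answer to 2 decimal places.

t_T ≈ 71.31

The third angle is ∠T = 180° − ∠R − ∠S = 56.00°.
Law of sines: t = s·sin T/sin S ≈ 76.121.
Law of sines: r = s·sin R/sin S ≈ 77.866.
The bisector from T has length 2·r·s·cos(∠T/2)/(r+s) ≈ 71.308.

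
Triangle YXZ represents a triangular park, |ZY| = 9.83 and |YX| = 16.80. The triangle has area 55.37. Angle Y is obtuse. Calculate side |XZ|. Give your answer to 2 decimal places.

From area = ½·|ZY|·|YX|·sin Y, we get sin Y = 2·area/(|ZY|·|YX|) ≈ 0.67057.
Taking the obtuse solution, ∠Y ≈ 137.89°.
Law of cosines then gives |XZ| ≈ 24.978.

24.98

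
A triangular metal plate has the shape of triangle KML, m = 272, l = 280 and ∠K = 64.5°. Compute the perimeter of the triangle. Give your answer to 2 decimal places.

846.63

By the law of cosines, k² = m² + l² − 2·m·l·cos K = 86809, so k ≈ 294.63.
Semiperimeter s = (294.63+272+280)/2 = 423.32.
Perimeter = 294.63 + 272 + 280 = 846.63.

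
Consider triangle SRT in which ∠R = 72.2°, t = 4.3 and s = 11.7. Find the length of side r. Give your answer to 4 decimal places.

11.1634

By the law of cosines, r² = t² + s² − 2·t·s·cos R = 124.62, so r ≈ 11.163.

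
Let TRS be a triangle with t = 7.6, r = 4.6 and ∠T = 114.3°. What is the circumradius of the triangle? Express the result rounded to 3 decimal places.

4.169

Law of sines: sin R = r·sin T/t ≈ 0.55164.
Since t ≥ r, only the acute value applies: ∠R ≈ 33.48°.
Then ∠S = 180° − ∠T − ∠R ≈ 32.22°.
Law of sines gives s = t·sin S/sin T ≈ 4.4461.
Circumradius = t/(2 sin T) ≈ 4.1694.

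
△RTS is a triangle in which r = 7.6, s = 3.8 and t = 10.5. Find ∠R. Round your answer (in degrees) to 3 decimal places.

By the law of cosines, cos R = (t² + s² − r²) / (2·t·s) ≈ 0.83872, so ∠R ≈ 32.99°.

32.995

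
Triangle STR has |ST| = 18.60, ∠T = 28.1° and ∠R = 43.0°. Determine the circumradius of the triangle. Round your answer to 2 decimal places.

The third angle is ∠S = 180° − ∠T − ∠R = 108.90°.
Law of sines: |TR| = |ST|·sin S/sin R ≈ 25.802.
Law of sines: |RS| = |ST|·sin T/sin R ≈ 12.846.
Circumradius = |ST|/(2 sin R) ≈ 13.636.

13.64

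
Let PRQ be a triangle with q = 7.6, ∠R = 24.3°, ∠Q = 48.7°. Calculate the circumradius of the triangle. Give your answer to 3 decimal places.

5.058

The third angle is ∠P = 180° − ∠R − ∠Q = 107.00°.
Law of sines: p = q·sin P/sin Q ≈ 9.6742.
Law of sines: r = q·sin R/sin Q ≈ 4.163.
Circumradius = q/(2 sin Q) ≈ 5.0581.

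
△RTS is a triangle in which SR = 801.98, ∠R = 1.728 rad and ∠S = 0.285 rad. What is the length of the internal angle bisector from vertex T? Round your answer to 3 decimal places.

The third angle is ∠T = π − ∠S − ∠R = 1.129 rad.
Law of sines: TS = SR·sin R/sin T ≈ 876.39.
Law of sines: RT = SR·sin S/sin T ≈ 249.48.
The bisector from T has length 2·RT·TS·cos(∠T/2)/(RT+TS) ≈ 328.18.

328.181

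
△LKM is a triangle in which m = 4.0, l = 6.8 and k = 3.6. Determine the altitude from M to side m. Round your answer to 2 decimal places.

2.88

Semiperimeter s = (6.8 + 3.6 + 4)/2 = 7.2.
Heron's formula: area = √(7.2·0.4·3.6·3.2) ≈ 5.76.
The altitude from M has length 2·area/m ≈ 2.88.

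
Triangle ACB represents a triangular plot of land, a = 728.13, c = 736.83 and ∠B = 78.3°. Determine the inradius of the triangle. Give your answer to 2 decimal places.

By the law of cosines, b² = a² + c² − 2·a·c·cos B = 8.555e+05, so b ≈ 924.93.
Area = ½·a·c·sin B ≈ 2.6268e+05.
Semiperimeter s = (728.13+736.83+924.93)/2 = 1194.9.
Inradius = area/s = 2.6268e+05/1194.9 ≈ 219.83.

219.83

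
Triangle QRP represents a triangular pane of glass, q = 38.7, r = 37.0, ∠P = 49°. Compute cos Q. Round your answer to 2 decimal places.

By the law of cosines, p² = q² + r² − 2·q·r·cos P = 987.87, so p ≈ 31.43.
Law of cosines again: cos Q = (r² + p² − q²)/(2·r·p) ≈ 0.36940, so ∠Q ≈ 68.32°.

0.37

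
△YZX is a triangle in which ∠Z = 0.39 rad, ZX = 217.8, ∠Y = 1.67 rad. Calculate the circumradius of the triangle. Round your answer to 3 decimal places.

The third angle is ∠X = π − ∠Y − ∠Z = 1.082 rad.
Law of sines: XY = ZX·sin Z/sin Y ≈ 83.214.
Law of sines: YZ = ZX·sin X/sin Y ≈ 193.2.
Circumradius = ZX/(2 sin Y) ≈ 109.44.

R ≈ 109.438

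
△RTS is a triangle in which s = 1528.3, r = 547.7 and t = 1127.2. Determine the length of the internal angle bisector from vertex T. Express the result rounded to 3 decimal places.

By the law of cosines, cos T = (s² + r² − t²) / (2·s·r) ≈ 0.81542, so ∠T ≈ 35.37°.
The bisector from T has length 2·s·r·cos(∠T/2)/(s+r) ≈ 768.29.

768.294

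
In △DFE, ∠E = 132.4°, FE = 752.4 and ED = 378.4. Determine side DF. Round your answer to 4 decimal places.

1045.5865

By the law of cosines, DF² = FE² + ED² − 2·FE·ED·cos E = 1.0933e+06, so DF ≈ 1045.6.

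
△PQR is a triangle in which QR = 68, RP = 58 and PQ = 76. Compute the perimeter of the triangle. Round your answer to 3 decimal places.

202.000

Perimeter = 68 + 58 + 76 = 202.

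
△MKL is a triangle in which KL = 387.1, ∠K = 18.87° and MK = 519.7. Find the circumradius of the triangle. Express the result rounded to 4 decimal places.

R ≈ 306.1142

By the law of cosines, LM² = MK² + KL² − 2·MK·KL·cos K = 39207, so LM ≈ 198.01.
Area = ½·MK·KL·sin K ≈ 32532.
Circumradius = LM/(2 sin K) ≈ 306.11.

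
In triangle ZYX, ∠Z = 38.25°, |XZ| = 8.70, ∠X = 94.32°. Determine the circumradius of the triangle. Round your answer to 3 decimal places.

The third angle is ∠Y = 180° − ∠X − ∠Z = 47.43°.
Law of sines: |YX| = |XZ|·sin Z/sin Y ≈ 7.3136.
Law of sines: |ZY| = |XZ|·sin X/sin Y ≈ 11.78.
Circumradius = |XZ|/(2 sin Y) ≈ 5.9067.

R ≈ 5.907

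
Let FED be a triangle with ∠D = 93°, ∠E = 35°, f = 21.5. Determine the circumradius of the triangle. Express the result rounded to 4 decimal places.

R ≈ 13.6419

The third angle is ∠F = 180° − ∠E − ∠D = 52.00°.
Law of sines: e = f·sin E/sin F ≈ 15.649.
Law of sines: d = f·sin D/sin F ≈ 27.246.
Circumradius = f/(2 sin F) ≈ 13.642.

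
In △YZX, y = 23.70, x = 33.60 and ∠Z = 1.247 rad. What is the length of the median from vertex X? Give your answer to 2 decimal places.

By the law of cosines, z² = x² + y² − 2·x·y·cos Z = 1183.9, so z ≈ 34.408.
Median from X: ½√(2·y² + 2·z² − x²) ≈ 24.302.

m_X ≈ 24.30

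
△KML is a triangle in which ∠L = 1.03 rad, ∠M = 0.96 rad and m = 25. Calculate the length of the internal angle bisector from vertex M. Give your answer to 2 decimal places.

t_M ≈ 23.94

The third angle is ∠K = π − ∠M − ∠L = 1.152 rad.
Law of sines: k = m·sin K/sin M ≈ 27.875.
Law of sines: l = m·sin L/sin M ≈ 26.163.
The bisector from M has length 2·l·k·cos(∠M/2)/(l+k) ≈ 23.942.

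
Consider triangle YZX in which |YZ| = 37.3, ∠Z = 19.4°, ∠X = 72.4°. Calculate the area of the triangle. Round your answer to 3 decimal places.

The third angle is ∠Y = 180° − ∠Z − ∠X = 88.20°.
Law of sines: |ZX| = |YZ|·sin Y/sin X ≈ 39.112.
Law of sines: |XY| = |YZ|·sin Z/sin X ≈ 12.998.
Area = ½·|YZ|·|ZX|·sin Z ≈ 242.29.

242.294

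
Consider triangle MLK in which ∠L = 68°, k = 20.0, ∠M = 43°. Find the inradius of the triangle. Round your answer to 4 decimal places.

The third angle is ∠K = 180° − ∠M − ∠L = 69.00°.
Law of sines: m = k·sin M/sin K ≈ 14.61.
Law of sines: l = k·sin L/sin K ≈ 19.863.
Area = ½·k·m·sin L ≈ 135.47.
Semiperimeter s = (14.61+19.863+20)/2 = 27.237.
Inradius = area/s = 135.47/27.237 ≈ 4.9736.

r ≈ 4.9736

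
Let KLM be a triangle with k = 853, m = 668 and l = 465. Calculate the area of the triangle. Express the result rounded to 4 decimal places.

Semiperimeter s = (853 + 465 + 668)/2 = 993.
Heron's formula: area = √(993·140·528·325) ≈ 1.5445e+05.

area ≈ 154453.3328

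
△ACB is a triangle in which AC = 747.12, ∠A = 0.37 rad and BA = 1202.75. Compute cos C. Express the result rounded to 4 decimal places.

-0.6522

By the law of cosines, CB² = BA² + AC² − 2·BA·AC·cos A = 3.2922e+05, so CB ≈ 573.78.
Law of cosines again: cos C = (AC² + CB² − BA²)/(2·AC·CB) ≈ -0.65223, so ∠C ≈ 2.281 rad.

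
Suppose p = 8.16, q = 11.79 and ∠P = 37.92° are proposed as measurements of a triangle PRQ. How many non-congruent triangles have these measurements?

2

q·sin P = 11.79·sin(37.92°) ≈ 7.246.
Since q sin P < p < q (7.246 < 8.16 < 11.79), two triangles exist.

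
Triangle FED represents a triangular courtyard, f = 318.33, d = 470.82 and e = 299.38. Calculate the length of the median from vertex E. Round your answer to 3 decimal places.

Median from E: ½√(2·d² + 2·f² − e²) ≈ 372.96.

372.955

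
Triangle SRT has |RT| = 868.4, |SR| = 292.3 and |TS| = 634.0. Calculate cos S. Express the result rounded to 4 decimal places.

cos S ≈ -0.7196

By the law of cosines, cos S = (|TS|² + |SR|² − |RT|²) / (2·|TS|·|SR|) ≈ -0.71964, so ∠S ≈ 136.02°.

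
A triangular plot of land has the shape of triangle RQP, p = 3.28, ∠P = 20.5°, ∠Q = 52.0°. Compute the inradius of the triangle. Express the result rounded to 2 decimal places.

The third angle is ∠R = 180° − ∠Q − ∠P = 107.50°.
Law of sines: r = p·sin R/sin P ≈ 8.9324.
Law of sines: q = p·sin Q/sin P ≈ 7.3804.
Area = ½·p·r·sin Q ≈ 11.544.
Semiperimeter s = (8.9324+7.3804+3.28)/2 = 9.7964.
Inradius = area/s = 11.544/9.7964 ≈ 1.1784.

1.18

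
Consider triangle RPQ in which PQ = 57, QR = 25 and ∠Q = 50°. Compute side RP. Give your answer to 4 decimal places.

45.1891

By the law of cosines, RP² = PQ² + QR² − 2·PQ·QR·cos Q = 2042.1, so RP ≈ 45.189.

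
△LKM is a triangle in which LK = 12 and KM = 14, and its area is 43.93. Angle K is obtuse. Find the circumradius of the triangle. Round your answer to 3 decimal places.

R ≈ 23.928

From area = ½·LK·KM·sin K, we get sin K = 2·area/(LK·KM) ≈ 0.52298.
Taking the obtuse solution, ∠K ≈ 148.47°.
Law of cosines then gives ML ≈ 25.028.
Circumradius = ML/(2 sin K) ≈ 23.928.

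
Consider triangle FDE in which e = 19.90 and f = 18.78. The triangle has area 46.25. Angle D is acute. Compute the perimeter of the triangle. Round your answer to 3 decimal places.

From area = ½·e·f·sin D, we get sin D = 2·area/(e·f) ≈ 0.24751.
Taking the acute solution, ∠D ≈ 0.250 rad.
Law of cosines then gives d ≈ 4.9508.
Perimeter = 18.78 + 4.9508 + 19.9 = 43.631.

43.631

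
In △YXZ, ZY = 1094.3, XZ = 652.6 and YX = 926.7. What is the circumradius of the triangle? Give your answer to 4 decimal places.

By the law of cosines, cos Y = (ZY² + YX² − XZ²) / (2·ZY·YX) ≈ 0.80386, so ∠Y ≈ 36.50°.
Circumradius = XZ/(2 sin Y) ≈ 548.58.

R ≈ 548.5764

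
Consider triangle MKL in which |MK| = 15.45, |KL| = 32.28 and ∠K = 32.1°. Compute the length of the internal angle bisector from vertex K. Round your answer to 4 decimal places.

t_K ≈ 20.0832

By the law of cosines, |LM|² = |MK|² + |KL|² − 2·|MK|·|KL|·cos K = 435.74, so |LM| ≈ 20.874.
The bisector from K has length 2·|MK|·|KL|·cos(∠K/2)/(|MK|+|KL|) ≈ 20.083.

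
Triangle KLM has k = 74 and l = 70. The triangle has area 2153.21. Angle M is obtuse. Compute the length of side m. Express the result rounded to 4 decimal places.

127.0176

From area = ½·k·l·sin M, we get sin M = 2·area/(k·l) ≈ 0.83136.
Taking the obtuse solution, ∠M ≈ 123.76°.
Law of cosines then gives m ≈ 127.02.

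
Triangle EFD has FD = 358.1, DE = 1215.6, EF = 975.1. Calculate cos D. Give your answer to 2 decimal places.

By the law of cosines, cos D = (FD² + DE² − EF²) / (2·FD·DE) ≈ 0.75246, so ∠D ≈ 41.20°.

cos D ≈ 0.75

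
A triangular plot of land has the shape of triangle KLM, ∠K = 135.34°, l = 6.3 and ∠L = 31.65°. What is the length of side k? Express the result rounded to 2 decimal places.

8.44

The third angle is ∠M = 180° − ∠K − ∠L = 13.01°.
Law of sines: k = l·sin K/sin L ≈ 8.4391.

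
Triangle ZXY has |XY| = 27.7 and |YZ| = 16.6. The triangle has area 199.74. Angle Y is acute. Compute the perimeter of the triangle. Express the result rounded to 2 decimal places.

From area = ½·|XY|·|YZ|·sin Y, we get sin Y = 2·area/(|XY|·|YZ|) ≈ 0.86877.
Taking the acute solution, ∠Y ≈ 60.32°.
Law of cosines then gives |ZX| ≈ 24.237.
Perimeter = 27.7 + 16.6 + 24.237 = 68.537.

68.54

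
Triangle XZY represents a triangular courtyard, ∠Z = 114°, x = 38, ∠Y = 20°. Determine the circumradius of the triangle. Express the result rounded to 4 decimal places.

R ≈ 26.4131

The third angle is ∠X = 180° − ∠Z − ∠Y = 46.00°.
Law of sines: z = x·sin Z/sin X ≈ 48.259.
Law of sines: y = x·sin Y/sin X ≈ 18.068.
Circumradius = x/(2 sin X) ≈ 26.413.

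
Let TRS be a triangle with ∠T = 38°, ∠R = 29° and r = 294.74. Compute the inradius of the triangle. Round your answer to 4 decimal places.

The third angle is ∠S = 180° − ∠T − ∠R = 113.00°.
Law of sines: t = r·sin T/sin R ≈ 374.29.
Law of sines: s = r·sin S/sin R ≈ 559.62.
Area = ½·r·t·sin S ≈ 50774.
Semiperimeter p = (374.29+294.74+559.62)/2 = 614.33.
Inradius = area/p = 50774/614.33 ≈ 82.651.

82.6506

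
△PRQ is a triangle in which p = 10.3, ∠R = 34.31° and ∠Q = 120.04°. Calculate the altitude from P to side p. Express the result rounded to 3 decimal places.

11.611

The third angle is ∠P = 180° − ∠R − ∠Q = 25.65°.
Law of sines: r = p·sin R/sin P ≈ 13.412.
Law of sines: q = p·sin Q/sin P ≈ 20.598.
Area = ½·p·r·sin Q ≈ 59.795.
The altitude from P has length 2·area/p ≈ 11.611.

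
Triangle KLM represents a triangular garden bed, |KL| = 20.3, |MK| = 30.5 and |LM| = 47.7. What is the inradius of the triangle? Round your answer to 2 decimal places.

r ≈ 4.13

Semiperimeter s = (47.7 + 30.5 + 20.3)/2 = 49.25.
Heron's formula: area = √(49.25·1.55·18.75·28.95) ≈ 203.56.
Inradius = area/s = 203.56/49.25 ≈ 4.1332.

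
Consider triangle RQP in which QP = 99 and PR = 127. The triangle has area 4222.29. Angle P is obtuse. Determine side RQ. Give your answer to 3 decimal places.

From area = ½·QP·PR·sin P, we get sin P = 2·area/(QP·PR) ≈ 0.67164.
Taking the obtuse solution, ∠P ≈ 137.81°.
Law of cosines then gives RQ ≈ 211.09.

211.092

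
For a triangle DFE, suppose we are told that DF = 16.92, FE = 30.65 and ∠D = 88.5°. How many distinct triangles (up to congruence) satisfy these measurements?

DF·sin D = 16.92·sin(88.5°) ≈ 16.91.
Since FE ≥ DF, exactly one triangle exists.

1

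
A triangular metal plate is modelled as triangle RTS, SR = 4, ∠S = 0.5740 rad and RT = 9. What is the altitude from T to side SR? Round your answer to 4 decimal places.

h_T ≈ 6.5664

Law of sines: sin T = SR·sin S/RT ≈ 0.24133.
Since RT ≥ SR, only the acute value applies: ∠T ≈ 0.2437 rad.
Then ∠R = π − ∠S − ∠T ≈ 2.3239 rad.
Law of sines gives TS = RT·sin R/sin S ≈ 12.093.
Area = ½·RT·SR·sin R ≈ 13.133.
The altitude from T has length 2·area/SR ≈ 6.5664.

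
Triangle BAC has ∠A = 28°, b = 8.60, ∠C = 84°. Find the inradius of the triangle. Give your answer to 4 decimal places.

The third angle is ∠B = 180° − ∠A − ∠C = 68.00°.
Law of sines: a = b·sin A/sin B ≈ 4.3545.
Law of sines: c = b·sin C/sin B ≈ 9.2246.
Area = ½·b·a·sin C ≈ 18.622.
Semiperimeter s = (8.6+4.3545+9.2246)/2 = 11.09.
Inradius = area/s = 18.622/11.09 ≈ 1.6792.

1.6792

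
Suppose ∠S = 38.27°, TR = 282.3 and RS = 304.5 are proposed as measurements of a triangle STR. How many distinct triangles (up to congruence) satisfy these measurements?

2

RS·sin S = 304.5·sin(38.27°) ≈ 188.6.
Since RS sin S < TR < RS (188.6 < 282.3 < 304.5), two triangles exist.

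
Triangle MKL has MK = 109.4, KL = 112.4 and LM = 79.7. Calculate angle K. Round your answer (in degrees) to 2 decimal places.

∠K ≈ 42.09°

By the law of cosines, cos K = (MK² + KL² − LM²) / (2·MK·KL) ≈ 0.74208, so ∠K ≈ 42.09°.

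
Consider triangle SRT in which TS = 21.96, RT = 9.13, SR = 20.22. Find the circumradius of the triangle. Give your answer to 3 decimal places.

By the law of cosines, cos S = (TS² + SR² − RT²) / (2·TS·SR) ≈ 0.90955, so ∠S ≈ 24.56°.
Circumradius = RT/(2 sin S) ≈ 10.984.

10.984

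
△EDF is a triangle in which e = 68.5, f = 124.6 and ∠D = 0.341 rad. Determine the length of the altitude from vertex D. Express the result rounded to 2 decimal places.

By the law of cosines, d² = f² + e² − 2·f·e·cos D = 4130.1, so d ≈ 64.266.
Area = ½·f·e·sin D ≈ 1427.2.
The altitude from D has length 2·area/d ≈ 44.415.

44.42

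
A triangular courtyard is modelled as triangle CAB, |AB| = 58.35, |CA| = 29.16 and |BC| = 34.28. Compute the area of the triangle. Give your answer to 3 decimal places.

Semiperimeter s = (58.35 + 34.28 + 29.16)/2 = 60.895.
Heron's formula: area = √(60.895·2.545·26.615·31.735) ≈ 361.8.

361.799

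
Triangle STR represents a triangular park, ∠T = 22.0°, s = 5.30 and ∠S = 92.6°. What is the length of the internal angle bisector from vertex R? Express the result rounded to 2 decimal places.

t_R ≈ 2.43

The third angle is ∠R = 180° − ∠S − ∠T = 65.40°.
Law of sines: t = s·sin T/sin S ≈ 1.9875.
Law of sines: r = s·sin R/sin S ≈ 4.8239.
The bisector from R has length 2·s·t·cos(∠R/2)/(s+t) ≈ 2.4327.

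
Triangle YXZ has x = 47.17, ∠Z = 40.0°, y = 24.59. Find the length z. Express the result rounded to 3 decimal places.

32.444

By the law of cosines, z² = y² + x² − 2·y·x·cos Z = 1052.6, so z ≈ 32.444.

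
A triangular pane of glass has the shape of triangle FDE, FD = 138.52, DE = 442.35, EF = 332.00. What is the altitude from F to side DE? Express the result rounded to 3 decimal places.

72.104

Semiperimeter s = (442.35 + 332 + 138.52)/2 = 456.44.
Heron's formula: area = √(456.44·14.085·124.44·317.91) ≈ 15948.
The altitude from F has length 2·area/DE ≈ 72.104.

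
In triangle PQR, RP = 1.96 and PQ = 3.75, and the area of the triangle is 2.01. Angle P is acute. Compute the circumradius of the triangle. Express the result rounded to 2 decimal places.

2.16

From area = ½·RP·PQ·sin P, we get sin P = 2·area/(RP·PQ) ≈ 0.54694.
Taking the acute solution, ∠P ≈ 33.16°.
Law of cosines then gives QR ≈ 2.3659.
Circumradius = QR/(2 sin P) ≈ 2.1629.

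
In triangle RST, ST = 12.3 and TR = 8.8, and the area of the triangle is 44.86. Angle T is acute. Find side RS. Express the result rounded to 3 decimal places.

10.375

From area = ½·ST·TR·sin T, we get sin T = 2·area/(ST·TR) ≈ 0.82890.
Taking the acute solution, ∠T ≈ 55.99°.
Law of cosines then gives RS ≈ 10.375.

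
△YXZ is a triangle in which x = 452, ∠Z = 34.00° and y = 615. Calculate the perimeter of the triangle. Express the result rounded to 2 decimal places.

perimeter ≈ 1415.74

By the law of cosines, z² = y² + x² − 2·y·x·cos Z = 1.2162e+05, so z ≈ 348.74.
Semiperimeter s = (615+452+348.74)/2 = 707.87.
Perimeter = 615 + 452 + 348.74 = 1415.7.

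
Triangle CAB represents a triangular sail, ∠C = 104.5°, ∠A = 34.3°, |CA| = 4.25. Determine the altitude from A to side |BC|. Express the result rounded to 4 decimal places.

4.1146

The third angle is ∠B = 180° − ∠C − ∠A = 41.20°.
Law of sines: |AB| = |CA|·sin C/sin B ≈ 6.2467.
Law of sines: |BC| = |CA|·sin A/sin B ≈ 3.636.
Area = ½·|CA|·|AB|·sin A ≈ 7.4804.
The altitude from A has length 2·area/|BC| ≈ 4.1146.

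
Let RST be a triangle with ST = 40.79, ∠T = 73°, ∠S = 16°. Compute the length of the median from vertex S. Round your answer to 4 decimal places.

m_S ≈ 39.5137

The third angle is ∠R = 180° − ∠S − ∠T = 91.00°.
Law of sines: TR = ST·sin S/sin R ≈ 11.245.
Law of sines: RS = ST·sin T/sin R ≈ 39.014.
Median from S: ½√(2·RS² + 2·ST² − TR²) ≈ 39.514.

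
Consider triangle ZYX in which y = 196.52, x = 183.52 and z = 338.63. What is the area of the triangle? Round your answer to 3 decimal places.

Semiperimeter s = (338.63 + 196.52 + 183.52)/2 = 359.33.
Heron's formula: area = √(359.33·20.705·162.81·175.81) ≈ 14594.

area ≈ 14593.604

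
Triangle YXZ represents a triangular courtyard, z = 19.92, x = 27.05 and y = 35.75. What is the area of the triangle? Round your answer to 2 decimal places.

Semiperimeter s = (35.75 + 27.05 + 19.92)/2 = 41.36.
Heron's formula: area = √(41.36·5.61·14.31·21.44) ≈ 266.81.

area ≈ 266.81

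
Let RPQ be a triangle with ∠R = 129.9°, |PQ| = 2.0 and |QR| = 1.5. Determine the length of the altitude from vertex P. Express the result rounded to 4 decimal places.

Law of sines: sin P = |QR|·sin R/|PQ| ≈ 0.57537.
Since |PQ| ≥ |QR|, only the acute value applies: ∠P ≈ 35.13°.
Then ∠Q = 180° − ∠R − ∠P ≈ 14.97°.
Law of sines gives |RP| = |PQ|·sin Q/sin R ≈ 0.67361.
Area = ½·|PQ|·|QR|·sin Q ≈ 0.38758.
The altitude from P has length 2·area/|QR| ≈ 0.51677.

0.5168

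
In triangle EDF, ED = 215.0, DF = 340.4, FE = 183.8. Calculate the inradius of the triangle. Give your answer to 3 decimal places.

r ≈ 47.638

Semiperimeter s = (340.4 + 183.8 + 215)/2 = 369.6.
Heron's formula: area = √(369.6·29.2·185.8·154.6) ≈ 17607.
Inradius = area/s = 17607/369.6 ≈ 47.638.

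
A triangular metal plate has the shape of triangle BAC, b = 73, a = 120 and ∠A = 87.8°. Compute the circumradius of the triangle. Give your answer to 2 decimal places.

60.04

Law of sines: sin B = b·sin A/a ≈ 0.60788.
Since a ≥ b, only the acute value applies: ∠B ≈ 37.44°.
Then ∠C = 180° − ∠A − ∠B ≈ 54.76°.
Law of sines gives c = a·sin C/sin A ≈ 98.085.
Circumradius = a/(2 sin A) ≈ 60.044.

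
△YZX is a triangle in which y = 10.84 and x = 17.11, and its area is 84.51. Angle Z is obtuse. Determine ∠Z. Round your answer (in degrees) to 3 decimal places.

∠Z ≈ 114.315°

From area = ½·x·y·sin Z, we get sin Z = 2·area/(x·y) ≈ 0.91129.
Taking the obtuse solution, ∠Z ≈ 114.32°.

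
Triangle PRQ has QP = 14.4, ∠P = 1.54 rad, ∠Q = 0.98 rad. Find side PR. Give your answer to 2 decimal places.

20.54

The third angle is ∠R = π − ∠Q − ∠P = 0.622 rad.
Law of sines: PR = QP·sin Q/sin R ≈ 20.537.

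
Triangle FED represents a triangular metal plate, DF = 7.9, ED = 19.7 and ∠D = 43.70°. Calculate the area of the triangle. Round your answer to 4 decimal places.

53.7610

Area = ½·ED·DF·sin D ≈ 53.761.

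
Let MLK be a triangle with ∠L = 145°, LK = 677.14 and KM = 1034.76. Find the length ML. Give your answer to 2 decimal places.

Law of sines: sin M = LK·sin L/KM ≈ 0.37534.
Since KM ≥ LK, only the acute value applies: ∠M ≈ 22.05°.
Then ∠K = 180° − ∠L − ∠M ≈ 12.95°.
Law of sines gives ML = KM·sin K/sin L ≈ 404.42.

404.42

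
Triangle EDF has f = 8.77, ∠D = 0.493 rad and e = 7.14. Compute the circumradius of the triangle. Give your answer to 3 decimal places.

R ≈ 4.428

By the law of cosines, d² = f² + e² − 2·f·e·cos D = 17.57, so d ≈ 4.1917.
Area = ½·f·e·sin D ≈ 14.818.
Circumradius = d/(2 sin D) ≈ 4.4284.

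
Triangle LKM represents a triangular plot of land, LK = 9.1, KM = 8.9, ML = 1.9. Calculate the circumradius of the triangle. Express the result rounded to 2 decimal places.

By the law of cosines, cos L = (ML² + LK² − KM²) / (2·ML·LK) ≈ 0.20850, so ∠L ≈ 77.97°.
Circumradius = KM/(2 sin L) ≈ 4.55.

4.55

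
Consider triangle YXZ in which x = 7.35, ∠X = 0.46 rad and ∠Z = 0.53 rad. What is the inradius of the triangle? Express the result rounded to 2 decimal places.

The third angle is ∠Y = π − ∠X − ∠Z = 2.152 rad.
Law of sines: y = x·sin Y/sin X ≈ 13.841.
Law of sines: z = x·sin Z/sin X ≈ 8.3696.
Area = ½·x·y·sin Z ≈ 25.715.
Semiperimeter s = (13.841+7.35+8.3696)/2 = 14.78.
Inradius = area/s = 25.715/14.78 ≈ 1.7398.

1.74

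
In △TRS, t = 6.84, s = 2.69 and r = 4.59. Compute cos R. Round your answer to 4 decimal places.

By the law of cosines, cos R = (s² + t² − r²) / (2·s·t) ≈ 0.89550, so ∠R ≈ 26.43°.

cos R ≈ 0.8955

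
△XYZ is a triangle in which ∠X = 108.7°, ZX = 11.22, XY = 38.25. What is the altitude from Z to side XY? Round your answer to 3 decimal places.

By the law of cosines, YZ² = ZX² + XY² − 2·ZX·XY·cos X = 1864.1, so YZ ≈ 43.176.
Area = ½·ZX·XY·sin X ≈ 203.25.
The altitude from Z has length 2·area/XY ≈ 10.628.

h_Z ≈ 10.628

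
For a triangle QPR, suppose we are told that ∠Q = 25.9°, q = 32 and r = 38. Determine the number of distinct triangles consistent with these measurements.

r·sin Q = 38·sin(25.9°) ≈ 16.6.
Since r sin Q < q < r (16.6 < 32 < 38), two triangles exist.

2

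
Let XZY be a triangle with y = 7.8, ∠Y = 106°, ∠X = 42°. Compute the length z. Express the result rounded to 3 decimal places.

4.300

The third angle is ∠Z = 180° − ∠Y − ∠X = 32.00°.
Law of sines: z = y·sin Z/sin Y ≈ 4.2999.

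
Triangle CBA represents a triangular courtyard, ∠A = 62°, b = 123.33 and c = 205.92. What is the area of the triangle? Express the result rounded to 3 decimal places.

Area = ½·c·b·sin A ≈ 11212.

11211.719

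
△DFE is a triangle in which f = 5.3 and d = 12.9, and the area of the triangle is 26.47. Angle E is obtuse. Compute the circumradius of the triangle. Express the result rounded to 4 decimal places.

From area = ½·d·f·sin E, we get sin E = 2·area/(d·f) ≈ 0.77432.
Taking the obtuse solution, ∠E ≈ 129.26°.
Law of cosines then gives e ≈ 16.764.
Circumradius = e/(2 sin E) ≈ 10.825.

10.8250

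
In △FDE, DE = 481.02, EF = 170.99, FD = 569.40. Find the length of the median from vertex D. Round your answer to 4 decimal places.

Median from D: ½√(2·FD² + 2·DE² − EF²) ≈ 520.09.

520.0855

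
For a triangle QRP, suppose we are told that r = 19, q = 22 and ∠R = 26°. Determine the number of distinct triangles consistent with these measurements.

2

q·sin R = 22·sin(26°) ≈ 9.644.
Since q sin R < r < q (9.644 < 19 < 22), two triangles exist.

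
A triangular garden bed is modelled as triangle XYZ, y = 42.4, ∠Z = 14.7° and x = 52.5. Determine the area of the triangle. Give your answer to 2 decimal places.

area ≈ 282.43

Area = ½·x·y·sin Z ≈ 282.43.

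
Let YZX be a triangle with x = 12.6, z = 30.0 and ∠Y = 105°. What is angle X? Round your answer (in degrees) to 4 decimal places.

By the law of cosines, y² = z² + x² − 2·z·x·cos Y = 1254.4, so y ≈ 35.418.
Law of cosines again: cos X = (y² + z² − x²)/(2·y·z) ≈ 0.93910, so ∠X ≈ 20.10°.

∠X ≈ 20.0982°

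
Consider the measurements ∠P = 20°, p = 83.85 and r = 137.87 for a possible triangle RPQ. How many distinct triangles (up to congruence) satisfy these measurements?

2

r·sin P = 137.87·sin(20°) ≈ 47.15.
Since r sin P < p < r (47.15 < 83.85 < 137.87), two triangles exist.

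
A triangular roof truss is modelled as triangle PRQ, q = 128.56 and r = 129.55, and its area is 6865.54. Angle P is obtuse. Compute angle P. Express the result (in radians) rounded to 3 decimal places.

From area = ½·r·q·sin P, we get sin P = 2·area/(r·q) ≈ 0.82444.
Taking the obtuse solution, ∠P ≈ 2.172 rad.

2.172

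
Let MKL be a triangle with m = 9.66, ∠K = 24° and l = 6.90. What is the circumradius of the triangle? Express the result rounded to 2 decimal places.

By the law of cosines, k² = l² + m² − 2·l·m·cos K = 19.143, so k ≈ 4.3752.
Area = ½·l·m·sin K ≈ 13.555.
Circumradius = k/(2 sin K) ≈ 5.3785.

5.38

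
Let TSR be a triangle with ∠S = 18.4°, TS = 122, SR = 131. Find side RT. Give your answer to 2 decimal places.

By the law of cosines, RT² = TS² + SR² − 2·TS·SR·cos S = 1715.1, so RT ≈ 41.414.

41.41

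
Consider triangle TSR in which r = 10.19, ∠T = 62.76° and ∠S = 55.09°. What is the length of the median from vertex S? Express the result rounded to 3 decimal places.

9.060

The third angle is ∠R = 180° − ∠T − ∠S = 62.15°.
Law of sines: t = r·sin T/sin R ≈ 10.247.
Law of sines: s = r·sin S/sin R ≈ 9.451.
Median from S: ½√(2·r² + 2·t² − s²) ≈ 9.0601.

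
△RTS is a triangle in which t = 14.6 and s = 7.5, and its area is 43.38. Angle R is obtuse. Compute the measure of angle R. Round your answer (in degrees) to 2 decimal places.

∠R ≈ 127.60°

From area = ½·t·s·sin R, we get sin R = 2·area/(t·s) ≈ 0.79233.
Taking the obtuse solution, ∠R ≈ 127.60°.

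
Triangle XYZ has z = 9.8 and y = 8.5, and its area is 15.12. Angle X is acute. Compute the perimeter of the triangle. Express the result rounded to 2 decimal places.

perimeter ≈ 21.91

From area = ½·y·z·sin X, we get sin X = 2·area/(y·z) ≈ 0.36303.
Taking the acute solution, ∠X ≈ 21.29°.
Law of cosines then gives x ≈ 3.6132.
Perimeter = 3.6132 + 8.5 + 9.8 = 21.913.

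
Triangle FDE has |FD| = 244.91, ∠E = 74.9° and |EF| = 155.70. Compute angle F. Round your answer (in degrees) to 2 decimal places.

Law of sines: sin D = |EF|·sin E/|FD| ≈ 0.61379.
Since |FD| ≥ |EF|, only the acute value applies: ∠D ≈ 37.86°.
Then ∠F = 180° − ∠E − ∠D ≈ 67.24°.

∠F ≈ 67.24°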